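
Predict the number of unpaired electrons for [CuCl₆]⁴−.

1

Each chloride is −1; balancing the −4 overall charge requires Cu(II).
Group 11 minus oxidation state 2 gives a d⁹ configuration.
In an octahedral field the d⁹ configuration is t₂g⁶e_g³ (only one arrangement possible), giving 1 unpaired electron.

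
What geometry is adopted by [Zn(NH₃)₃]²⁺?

Ammonia is neutral; balancing the +2 overall charge requires Zn(II).
Zn sits in group 12, so the d-electron count is 12 − 2 = 10.
With 3 monodentate ligands the coordination number is 3.
Three ligands around a d¹⁰ centre minimise repulsion in a trigonal-planar arrangement.

trigonal planar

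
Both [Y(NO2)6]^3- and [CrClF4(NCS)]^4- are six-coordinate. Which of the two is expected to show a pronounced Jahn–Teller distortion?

[CrClF4(NCS)]^4-

[Y(NO2)6]^3-: Summing ligand charges against the −3 overall charge gives an oxidation state of +3 for yttrium. Y sits in group 3, so the d-electron count is 3 − 3 = 0. The d⁰ configuration leaves the e_g set evenly filled (or empty) — no strong Jahn–Teller driving force.
[CrClF4(NCS)]^4-: Summing ligand charges against the −4 overall charge gives an oxidation state of +2 for chromium. Group 6 minus oxidation state 2 gives a d⁴ configuration. Chloride, fluoride, and isothiocyanate are weak-field ligands for a first-row metal, so the complex is high-spin. The t₂g³e_g¹ (high-spin) configuration has an unevenly filled e_g set; the Jahn–Teller theorem predicts a tetragonal distortion (typically axial elongation) to lift the degeneracy.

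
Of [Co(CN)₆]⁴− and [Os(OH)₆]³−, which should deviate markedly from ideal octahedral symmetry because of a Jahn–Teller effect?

[Co(CN)₆]⁴−

[Co(CN)₆]⁴−: Ligand charges: each cyanide is −1. With an overall charge of −4 the cobalt centre must be in the +2 oxidation state. Co sits in group 9, so the d-electron count is 9 − 2 = 7. Cyanide is a strong-field ligand (high in the spectrochemical series) for a first-row metal, so the complex is low-spin. The t₂g⁶e_g¹ (low-spin) configuration has an unevenly filled e_g set; the Jahn–Teller theorem predicts a tetragonal distortion (typically axial elongation) to lift the degeneracy.
[Os(OH)₆]³−: Ligand charges: each hydroxide is −1. With an overall charge of −3 the osmium centre must be in the +3 oxidation state. Group 8 minus oxidation state 3 gives a d⁵ configuration. A 5d ion has a large Δₒ and is invariably low-spin. The d⁵ configuration leaves the e_g set evenly filled (or empty) — no strong Jahn–Teller driving force.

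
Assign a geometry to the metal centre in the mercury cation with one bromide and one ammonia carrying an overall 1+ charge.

linear

Ligand charges: each bromide is −1; ammonia is neutral. With an overall charge of +1 the mercury centre must be in the +2 oxidation state.
Hg sits in group 12, so the d-electron count is 12 − 2 = 10.
Coordination number: 2.
A d¹⁰ ion with only two ligands adopts a linear arrangement (sp hybridisation; no CFSE preference).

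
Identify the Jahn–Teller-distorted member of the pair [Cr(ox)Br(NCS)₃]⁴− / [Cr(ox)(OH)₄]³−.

[Cr(ox)Br(NCS)₃]⁴−

[Cr(ox)Br(NCS)₃]⁴−: Each oxalate is −2; each bromide is −1; each isothiocyanate is −1; balancing the −4 overall charge requires Cr(II). Chromium is a group-6 element; Cr(II) is therefore d⁴. Bromide, isothiocyanate, and oxalate are weak-field ligands for a first-row metal, so the complex is high-spin. The t₂g³e_g¹ (high-spin) configuration has an unevenly filled e_g set; the Jahn–Teller theorem predicts a tetragonal distortion (typically axial elongation) to lift the degeneracy.
[Cr(ox)(OH)₄]³−: Summing ligand charges against the −3 overall charge gives an oxidation state of +3 for chromium. Group 6 minus oxidation state 3 gives a d³ configuration. The d³ configuration leaves the e_g set evenly filled (or empty) — no strong Jahn–Teller driving force.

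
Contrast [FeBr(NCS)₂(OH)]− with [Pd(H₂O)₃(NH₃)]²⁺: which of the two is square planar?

[Pd(H₂O)₃(NH₃)]²⁺

For [FeBr(NCS)₂(OH)]−: Each bromide is −1; each isothiocyanate is −1; each hydroxide is −1; balancing the −1 overall charge requires Fe(III). Iron is a group-8 element; Fe(III) is therefore d⁵. A high-spin d⁵ ion has zero CFSE in either geometry, so four ligands adopt the sterically favoured tetrahedral geometry. → tetrahedral.
For [Pd(H₂O)₃(NH₃)]²⁺: Summing ligand charges against the +2 overall charge gives an oxidation state of +2 for palladium. Group 10 minus oxidation state 2 gives a d⁸ configuration. A 4d d⁸ ion has a large crystal-field splitting; square planar leaves the high-energy d_{x²−y²} orbital empty and maximises CFSE. → square planar.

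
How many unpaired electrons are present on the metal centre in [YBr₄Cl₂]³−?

Each bromide is −1; each chloride is −1; balancing the −3 overall charge requires Y(III).
Y sits in group 3, so the d-electron count is 3 − 3 = 0.
In an octahedral field the d⁰ configuration is t₂g⁰e_g⁰, giving 0 unpaired electrons.

0 unpaired electrons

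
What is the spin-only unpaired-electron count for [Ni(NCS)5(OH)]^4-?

2 unpaired electrons

Summing ligand charges against the −4 overall charge gives an oxidation state of +2 for nickel.
Ni sits in group 10, so the d-electron count is 10 − 2 = 8.
In an octahedral field the d⁸ configuration is t₂g⁶e_g² (only one arrangement possible), giving 2 unpaired electrons.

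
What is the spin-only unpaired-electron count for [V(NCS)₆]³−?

2 unpaired electrons

Ligand charges: each isothiocyanate is −1. With an overall charge of −3 the vanadium centre must be in the +3 oxidation state.
V sits in group 5, so the d-electron count is 5 − 3 = 2.
In an octahedral field the d² configuration is t₂g²e_g⁰ (only one arrangement possible), giving 2 unpaired electrons.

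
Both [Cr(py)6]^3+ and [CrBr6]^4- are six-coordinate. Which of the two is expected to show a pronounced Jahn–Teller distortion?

[Cr(py)6]^3+: Summing ligand charges against the +3 overall charge gives an oxidation state of +3 for chromium. Chromium is a group-6 element; Cr(III) is therefore d³. The d³ configuration leaves the e_g set evenly filled (or empty) — no strong Jahn–Teller driving force.
[CrBr6]^4-: Ligand charges: each bromide is −1. With an overall charge of −4 the chromium centre must be in the +2 oxidation state. Group 6 minus oxidation state 2 gives a d⁴ configuration. Bromide is a weak-field ligand for a first-row metal, so the complex is high-spin. The t₂g³e_g¹ (high-spin) configuration has an unevenly filled e_g set; the Jahn–Teller theorem predicts a tetragonal distortion (typically axial elongation) to lift the degeneracy.

[CrBr6]^4-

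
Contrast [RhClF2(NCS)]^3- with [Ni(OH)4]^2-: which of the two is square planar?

[RhClF2(NCS)]^3-

For [RhClF2(NCS)]^3-: Each chloride is −1; each fluoride is −1; each isothiocyanate is −1; balancing the −3 overall charge requires Rh(I). Group 9 minus oxidation state 1 gives a d⁸ configuration. A 4d d⁸ ion has a large crystal-field splitting; square planar leaves the high-energy d_{x²−y²} orbital empty and maximises CFSE. → square planar.
For [Ni(OH)4]^2-: Each hydroxide is −1; balancing the −2 overall charge requires Ni(II). Ni sits in group 10, so the d-electron count is 10 − 2 = 8. Hydroxide is a weak-field ligand. With weak-field ligands the CFSE gain from square planar is small, so a 3d d⁸ ion takes the sterically preferred tetrahedral geometry. → tetrahedral.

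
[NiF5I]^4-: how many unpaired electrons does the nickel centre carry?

2 unpaired electrons

Each fluoride is −1; each iodide is −1; balancing the −4 overall charge requires Ni(II).
Group 10 minus oxidation state 2 gives a d⁸ configuration.
In an octahedral field the d⁸ configuration is t₂g⁶e_g² (only one arrangement possible), giving 2 unpaired electrons.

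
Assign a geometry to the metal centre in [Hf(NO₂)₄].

Summing ligand charges against the 0 overall charge gives an oxidation state of +4 for hafnium.
Hf sits in group 4, so the d-electron count is 4 − 4 = 0.
Coordination number: 4.
A d⁰ ion has no crystal-field stabilisation preference between square planar and tetrahedral, so four ligands adopt the sterically favoured tetrahedral geometry.

tetrahedral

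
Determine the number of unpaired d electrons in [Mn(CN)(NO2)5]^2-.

Ligand charges: each cyanide is −1; each nitro (N-bound nitrite) is −1. With an overall charge of −2 the manganese centre must be in the +4 oxidation state.
Group 7 minus oxidation state 4 gives a d³ configuration.
In an octahedral field the d³ configuration is t₂g³e_g⁰ (only one arrangement possible), giving 3 unpaired electrons.

3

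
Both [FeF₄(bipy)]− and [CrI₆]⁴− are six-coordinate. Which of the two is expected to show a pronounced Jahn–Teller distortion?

[CrI₆]⁴−

[FeF₄(bipy)]−: Ligand charges: each fluoride is −1; 2,2′-bipyridine is neutral. With an overall charge of −1 the iron centre must be in the +3 oxidation state. Iron is a group-8 element; Fe(III) is therefore d⁵. Fluoride is a weak-field ligand for a first-row metal, so the complex is high-spin. The d⁵ configuration leaves the e_g set evenly filled (or empty) — no strong Jahn–Teller driving force.
[CrI₆]⁴−: Ligand charges: each iodide is −1. With an overall charge of −4 the chromium centre must be in the +2 oxidation state. Cr sits in group 6, so the d-electron count is 6 − 2 = 4. Iodide is a weak-field ligand for a first-row metal, so the complex is high-spin. The t₂g³e_g¹ (high-spin) configuration has an unevenly filled e_g set; the Jahn–Teller theorem predicts a tetragonal distortion (typically axial elongation) to lift the degeneracy.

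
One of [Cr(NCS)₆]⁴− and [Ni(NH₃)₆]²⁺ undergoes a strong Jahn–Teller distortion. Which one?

[Cr(NCS)₆]⁴−

[Cr(NCS)₆]⁴−: Summing ligand charges against the −4 overall charge gives an oxidation state of +2 for chromium. Cr sits in group 6, so the d-electron count is 6 − 2 = 4. Isothiocyanate is a weak-field ligand for a first-row metal, so the complex is high-spin. The t₂g³e_g¹ (high-spin) configuration has an unevenly filled e_g set; the Jahn–Teller theorem predicts a tetragonal distortion (typically axial elongation) to lift the degeneracy.
[Ni(NH₃)₆]²⁺: Ligand charges: ammonia is neutral. With an overall charge of +2 the nickel centre must be in the +2 oxidation state. Ni sits in group 10, so the d-electron count is 10 − 2 = 8. The d⁸ configuration leaves the e_g set evenly filled (or empty) — no strong Jahn–Teller driving force.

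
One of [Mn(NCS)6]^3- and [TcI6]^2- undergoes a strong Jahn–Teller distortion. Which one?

[Mn(NCS)6]^3-: Summing ligand charges against the −3 overall charge gives an oxidation state of +3 for manganese. Mn sits in group 7, so the d-electron count is 7 − 3 = 4. Isothiocyanate is a weak-field ligand for a first-row metal, so the complex is high-spin. The t₂g³e_g¹ (high-spin) configuration has an unevenly filled e_g set; the Jahn–Teller theorem predicts a tetragonal distortion (typically axial elongation) to lift the degeneracy.
[TcI6]^2-: Ligand charges: each iodide is −1. With an overall charge of −2 the technetium centre must be in the +4 oxidation state. Tc sits in group 7, so the d-electron count is 7 − 4 = 3. The d³ configuration leaves the e_g set evenly filled (or empty) — no strong Jahn–Teller driving force.

[Mn(NCS)6]^3-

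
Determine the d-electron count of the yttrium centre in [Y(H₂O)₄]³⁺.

d⁰

Summing ligand charges against the +3 overall charge gives an oxidation state of +3 for yttrium.
Group 3 minus oxidation state 3 gives a d⁰ configuration.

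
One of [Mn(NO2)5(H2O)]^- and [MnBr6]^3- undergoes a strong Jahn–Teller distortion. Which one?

[Mn(NO2)5(H2O)]^-: Ligand charges: each nitro (N-bound nitrite) is −1; water is neutral. With an overall charge of −1 the manganese centre must be in the +4 oxidation state. Group 7 minus oxidation state 4 gives a d³ configuration. The d³ configuration leaves the e_g set evenly filled (or empty) — no strong Jahn–Teller driving force.
[MnBr6]^3-: Ligand charges: each bromide is −1. With an overall charge of −3 the manganese centre must be in the +3 oxidation state. Mn sits in group 7, so the d-electron count is 7 − 3 = 4. Bromide is a weak-field ligand for a first-row metal, so the complex is high-spin. The t₂g³e_g¹ (high-spin) configuration has an unevenly filled e_g set; the Jahn–Teller theorem predicts a tetragonal distortion (typically axial elongation) to lift the degeneracy.

[MnBr6]^3-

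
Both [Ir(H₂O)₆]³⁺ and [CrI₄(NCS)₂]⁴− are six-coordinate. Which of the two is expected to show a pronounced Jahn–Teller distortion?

[Ir(H₂O)₆]³⁺: Ligand charges: water is neutral. With an overall charge of +3 the iridium centre must be in the +3 oxidation state. Iridium is a group-9 element; Ir(III) is therefore d⁶. A 5d ion has a large Δₒ and is invariably low-spin. The d⁶ configuration leaves the e_g set evenly filled (or empty) — no strong Jahn–Teller driving force.
[CrI₄(NCS)₂]⁴−: Summing ligand charges against the −4 overall charge gives an oxidation state of +2 for chromium. Chromium is a group-6 element; Cr(II) is therefore d⁴. Iodide and isothiocyanate are weak-field ligands for a first-row metal, so the complex is high-spin. The t₂g³e_g¹ (high-spin) configuration has an unevenly filled e_g set; the Jahn–Teller theorem predicts a tetragonal distortion (typically axial elongation) to lift the degeneracy.

[CrI₄(NCS)₂]⁴−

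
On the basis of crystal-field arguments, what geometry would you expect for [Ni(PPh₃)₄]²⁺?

square planar

Ligand charges: triphenylphosphine is neutral. With an overall charge of +2 the nickel centre must be in the +2 oxidation state.
Nickel is a group-10 element; Ni(II) is therefore d⁸.
Coordination number: 4.
Triphenylphosphine is a strong-field ligand (high in the spectrochemical series).
A 3d d⁸ ion with strong-field ligands gains enough CFSE to favour square planar over tetrahedral.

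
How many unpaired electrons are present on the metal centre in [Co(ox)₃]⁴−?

3

Each oxalate is −2; balancing the −4 overall charge requires Co(II).
Co sits in group 9, so the d-electron count is 9 − 2 = 7.
Counting donor atoms: 3×oxalate (bidentate) → 6 donors. Coordination number = 6.
The spin state decides the count: Oxalate is a weak-field ligand for a first-row metal, so the complex is high-spin.
An octahedral high-spin d⁷ ion is t₂g⁵e_g², giving 3 unpaired electrons.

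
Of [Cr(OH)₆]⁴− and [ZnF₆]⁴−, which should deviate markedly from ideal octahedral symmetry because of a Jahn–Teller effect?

[Cr(OH)₆]⁴−: Ligand charges: each hydroxide is −1. With an overall charge of −4 the chromium centre must be in the +2 oxidation state. Group 6 minus oxidation state 2 gives a d⁴ configuration. Hydroxide is a weak-field ligand for a first-row metal, so the complex is high-spin. The t₂g³e_g¹ (high-spin) configuration has an unevenly filled e_g set; the Jahn–Teller theorem predicts a tetragonal distortion (typically axial elongation) to lift the degeneracy.
[ZnF₆]⁴−: Summing ligand charges against the −4 overall charge gives an oxidation state of +2 for zinc. Group 12 minus oxidation state 2 gives a d¹⁰ configuration. The d¹⁰ configuration leaves the e_g set evenly filled (or empty) — no strong Jahn–Teller driving force.

[Cr(OH)₆]⁴−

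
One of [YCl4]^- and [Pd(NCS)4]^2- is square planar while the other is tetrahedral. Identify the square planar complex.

[Pd(NCS)4]^2-

For [YCl4]^-: Ligand charges: each chloride is −1. With an overall charge of −1 the yttrium centre must be in the +3 oxidation state. Y sits in group 3, so the d-electron count is 3 − 3 = 0. A d⁰ ion has no crystal-field stabilisation preference between square planar and tetrahedral, so four ligands adopt the sterically favoured tetrahedral geometry. → tetrahedral.
For [Pd(NCS)4]^2-: Each isothiocyanate is −1; balancing the −2 overall charge requires Pd(II). Palladium is a group-10 element; Pd(II) is therefore d⁸. A 4d d⁸ ion has a large crystal-field splitting; square planar leaves the high-energy d_{x²−y²} orbital empty and maximises CFSE. → square planar.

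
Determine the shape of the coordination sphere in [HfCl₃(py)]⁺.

tetrahedral

Summing ligand charges against the +1 overall charge gives an oxidation state of +4 for hafnium.
Hf sits in group 4, so the d-electron count is 4 − 4 = 0.
With 4 monodentate ligands the coordination number is 4.
A d⁰ ion has no crystal-field stabilisation preference between square planar and tetrahedral, so four ligands adopt the sterically favoured tetrahedral geometry.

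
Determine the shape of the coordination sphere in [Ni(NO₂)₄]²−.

Summing ligand charges against the −2 overall charge gives an oxidation state of +2 for nickel.
Group 10 minus oxidation state 2 gives a d⁸ configuration.
Coordination number: 4.
Nitro (N-bound nitrite) is a strong-field ligand (high in the spectrochemical series).
A 3d d⁸ ion with strong-field ligands gains enough CFSE to favour square planar over tetrahedral.

square planar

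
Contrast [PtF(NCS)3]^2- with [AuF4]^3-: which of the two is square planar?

[PtF(NCS)3]^2-

For [PtF(NCS)3]^2-: Summing ligand charges against the −2 overall charge gives an oxidation state of +2 for platinum. Pt sits in group 10, so the d-electron count is 10 − 2 = 8. A 5d d⁸ ion has a large crystal-field splitting; square planar leaves the high-energy d_{x²−y²} orbital empty and maximises CFSE. → square planar.
For [AuF4]^3-: Summing ligand charges against the −3 overall charge gives an oxidation state of +1 for gold. Group 11 minus oxidation state 1 gives a d¹⁰ configuration. A d¹⁰ ion has no crystal-field stabilisation preference between square planar and tetrahedral, so four ligands adopt the sterically favoured tetrahedral geometry. → tetrahedral.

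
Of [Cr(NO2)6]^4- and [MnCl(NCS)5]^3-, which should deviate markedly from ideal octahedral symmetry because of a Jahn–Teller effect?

[MnCl(NCS)5]^3-

[Cr(NO2)6]^4-: Summing ligand charges against the −4 overall charge gives an oxidation state of +2 for chromium. Chromium is a group-6 element; Cr(II) is therefore d⁴. Nitro (N-bound nitrite) is a strong-field ligand (high in the spectrochemical series) for a first-row metal, so the complex is low-spin. The d⁴ configuration leaves the e_g set evenly filled (or empty) — no strong Jahn–Teller driving force.
[MnCl(NCS)5]^3-: Summing ligand charges against the −3 overall charge gives an oxidation state of +3 for manganese. Mn sits in group 7, so the d-electron count is 7 − 3 = 4. Chloride and isothiocyanate are weak-field ligands for a first-row metal, so the complex is high-spin. The t₂g³e_g¹ (high-spin) configuration has an unevenly filled e_g set; the Jahn–Teller theorem predicts a tetragonal distortion (typically axial elongation) to lift the degeneracy.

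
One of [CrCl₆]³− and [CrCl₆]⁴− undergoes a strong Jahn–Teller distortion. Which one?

[CrCl₆]³−: Ligand charges: each chloride is −1. With an overall charge of −3 the chromium centre must be in the +3 oxidation state. Cr sits in group 6, so the d-electron count is 6 − 3 = 3. The d³ configuration leaves the e_g set evenly filled (or empty) — no strong Jahn–Teller driving force.
[CrCl₆]⁴−: Ligand charges: each chloride is −1. With an overall charge of −4 the chromium centre must be in the +2 oxidation state. Chromium is a group-6 element; Cr(II) is therefore d⁴. Chloride is a weak-field ligand for a first-row metal, so the complex is high-spin. The t₂g³e_g¹ (high-spin) configuration has an unevenly filled e_g set; the Jahn–Teller theorem predicts a tetragonal distortion (typically axial elongation) to lift the degeneracy.

[CrCl₆]⁴−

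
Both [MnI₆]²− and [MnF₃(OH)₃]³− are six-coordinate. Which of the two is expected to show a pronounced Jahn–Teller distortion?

[MnF₃(OH)₃]³−

[MnI₆]²−: Summing ligand charges against the −2 overall charge gives an oxidation state of +4 for manganese. Manganese is a group-7 element; Mn(IV) is therefore d³. The d³ configuration leaves the e_g set evenly filled (or empty) — no strong Jahn–Teller driving force.
[MnF₃(OH)₃]³−: Ligand charges: each fluoride is −1; each hydroxide is −1. With an overall charge of −3 the manganese centre must be in the +3 oxidation state. Mn sits in group 7, so the d-electron count is 7 − 3 = 4. Fluoride and hydroxide are weak-field ligands for a first-row metal, so the complex is high-spin. The t₂g³e_g¹ (high-spin) configuration has an unevenly filled e_g set; the Jahn–Teller theorem predicts a tetragonal distortion (typically axial elongation) to lift the degeneracy.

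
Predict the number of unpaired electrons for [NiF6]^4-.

Each fluoride is −1; balancing the −4 overall charge requires Ni(II).
Ni sits in group 10, so the d-electron count is 10 − 2 = 8.
In an octahedral field the d⁸ configuration is t₂g⁶e_g² (only one arrangement possible), giving 2 unpaired electrons.

2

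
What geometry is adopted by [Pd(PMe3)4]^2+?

Summing ligand charges against the +2 overall charge gives an oxidation state of +2 for palladium.
Palladium is a group-10 element; Pd(II) is therefore d⁸.
Coordination number: 4.
A 4d d⁸ ion has a large crystal-field splitting; square planar leaves the high-energy d_{x²−y²} orbital empty and maximises CFSE.

square planar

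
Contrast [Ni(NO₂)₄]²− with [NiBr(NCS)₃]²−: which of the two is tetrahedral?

[NiBr(NCS)₃]²−

For [Ni(NO₂)₄]²−: Ligand charges: each nitro (N-bound nitrite) is −1. With an overall charge of −2 the nickel centre must be in the +2 oxidation state. Group 10 minus oxidation state 2 gives a d⁸ configuration. Nitro (N-bound nitrite) is a strong-field ligand (high in the spectrochemical series). A 3d d⁸ ion with strong-field ligands gains enough CFSE to favour square planar over tetrahedral. → square planar.
For [NiBr(NCS)₃]²−: Summing ligand charges against the −2 overall charge gives an oxidation state of +2 for nickel. Nickel is a group-10 element; Ni(II) is therefore d⁸. Bromide and isothiocyanate are weak-field ligands. With weak-field ligands the CFSE gain from square planar is small, so a 3d d⁸ ion takes the sterically preferred tetrahedral geometry. → tetrahedral.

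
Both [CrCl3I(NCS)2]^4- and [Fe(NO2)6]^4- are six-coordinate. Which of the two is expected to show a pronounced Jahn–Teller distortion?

[CrCl3I(NCS)2]^4-

[CrCl3I(NCS)2]^4-: Ligand charges: each chloride is −1; each iodide is −1; each isothiocyanate is −1. With an overall charge of −4 the chromium centre must be in the +2 oxidation state. Group 6 minus oxidation state 2 gives a d⁴ configuration. Chloride, iodide, and isothiocyanate are weak-field ligands for a first-row metal, so the complex is high-spin. The t₂g³e_g¹ (high-spin) configuration has an unevenly filled e_g set; the Jahn–Teller theorem predicts a tetragonal distortion (typically axial elongation) to lift the degeneracy.
[Fe(NO2)6]^4-: Summing ligand charges against the −4 overall charge gives an oxidation state of +2 for iron. Fe sits in group 8, so the d-electron count is 8 − 2 = 6. Nitro (N-bound nitrite) is a strong-field ligand (high in the spectrochemical series) for a first-row metal, so the complex is low-spin. The d⁶ configuration leaves the e_g set evenly filled (or empty) — no strong Jahn–Teller driving force.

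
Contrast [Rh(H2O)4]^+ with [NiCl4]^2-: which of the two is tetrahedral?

[NiCl4]^2-

For [Rh(H2O)4]^+: Summing ligand charges against the +1 overall charge gives an oxidation state of +1 for rhodium. Group 9 minus oxidation state 1 gives a d⁸ configuration. A 4d d⁸ ion has a large crystal-field splitting; square planar leaves the high-energy d_{x²−y²} orbital empty and maximises CFSE. → square planar.
For [NiCl4]^2-: Each chloride is −1; balancing the −2 overall charge requires Ni(II). Nickel is a group-10 element; Ni(II) is therefore d⁸. Chloride is a weak-field ligand. With weak-field ligands the CFSE gain from square planar is small, so a 3d d⁸ ion takes the sterically preferred tetrahedral geometry. → tetrahedral.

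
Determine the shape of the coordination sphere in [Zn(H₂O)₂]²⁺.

Summing ligand charges against the +2 overall charge gives an oxidation state of +2 for zinc.
Zn sits in group 12, so the d-electron count is 12 − 2 = 10.
Coordination number: 2.
A d¹⁰ ion with only two ligands adopts a linear arrangement (sp hybridisation; no CFSE preference).

linear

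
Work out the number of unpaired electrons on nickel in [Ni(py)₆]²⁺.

2

Pyridine is neutral; balancing the +2 overall charge requires Ni(II).
Ni sits in group 10, so the d-electron count is 10 − 2 = 8.
In an octahedral field the d⁸ configuration is t₂g⁶e_g² (only one arrangement possible), giving 2 unpaired electrons.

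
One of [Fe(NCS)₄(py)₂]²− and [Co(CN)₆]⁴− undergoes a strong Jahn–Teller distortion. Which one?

[Co(CN)₆]⁴−

[Fe(NCS)₄(py)₂]²−: Each isothiocyanate is −1; pyridine is neutral; balancing the −2 overall charge requires Fe(II). Iron is a group-8 element; Fe(II) is therefore d⁶. Isothiocyanate is a weak-field ligand for a first-row metal, so the complex is high-spin. The d⁶ configuration leaves the e_g set evenly filled (or empty) — no strong Jahn–Teller driving force.
[Co(CN)₆]⁴−: Summing ligand charges against the −4 overall charge gives an oxidation state of +2 for cobalt. Cobalt is a group-9 element; Co(II) is therefore d⁷. Cyanide is a strong-field ligand (high in the spectrochemical series) for a first-row metal, so the complex is low-spin. The t₂g⁶e_g¹ (low-spin) configuration has an unevenly filled e_g set; the Jahn–Teller theorem predicts a tetragonal distortion (typically axial elongation) to lift the degeneracy.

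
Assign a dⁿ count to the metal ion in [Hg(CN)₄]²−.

Each cyanide is −1; balancing the −2 overall charge requires Hg(II).
Group 12 minus oxidation state 2 gives a d¹⁰ configuration.

d¹⁰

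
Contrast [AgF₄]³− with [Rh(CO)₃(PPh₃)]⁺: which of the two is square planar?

[Rh(CO)₃(PPh₃)]⁺

For [AgF₄]³−: Summing ligand charges against the −3 overall charge gives an oxidation state of +1 for silver. Ag sits in group 11, so the d-electron count is 11 − 1 = 10. A d¹⁰ ion has no crystal-field stabilisation preference between square planar and tetrahedral, so four ligands adopt the sterically favoured tetrahedral geometry. → tetrahedral.
For [Rh(CO)₃(PPh₃)]⁺: Carbonyl is neutral; triphenylphosphine is neutral; balancing the +1 overall charge requires Rh(I). Group 9 minus oxidation state 1 gives a d⁸ configuration. A 4d d⁸ ion has a large crystal-field splitting; square planar leaves the high-energy d_{x²−y²} orbital empty and maximises CFSE. → square planar.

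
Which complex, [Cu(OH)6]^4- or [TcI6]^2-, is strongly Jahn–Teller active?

[Cu(OH)6]^4-

[Cu(OH)6]^4-: Ligand charges: each hydroxide is −1. With an overall charge of −4 the copper centre must be in the +2 oxidation state. Copper is a group-11 element; Cu(II) is therefore d⁹. The t₂g⁶e_g³ configuration has an unevenly filled e_g set; the Jahn–Teller theorem predicts a tetragonal distortion (typically axial elongation) to lift the degeneracy.
[TcI6]^2-: Each iodide is −1; balancing the −2 overall charge requires Tc(IV). Tc sits in group 7, so the d-electron count is 7 − 4 = 3. The d³ configuration leaves the e_g set evenly filled (or empty) — no strong Jahn–Teller driving force.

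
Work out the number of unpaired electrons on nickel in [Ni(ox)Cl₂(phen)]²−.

Summing ligand charges against the −2 overall charge gives an oxidation state of +2 for nickel.
Ni sits in group 10, so the d-electron count is 10 − 2 = 8.
Counting donor atoms: 1×oxalate (bidentate) → 2 donors; 2×chloride (monodentate) → 2 donors; 1×1,10-phenanthroline (bidentate) → 2 donors. Coordination number = 6.
In an octahedral field the d⁸ configuration is t₂g⁶e_g² (only one arrangement possible), giving 2 unpaired electrons.

2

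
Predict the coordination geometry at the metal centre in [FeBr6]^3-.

octahedral

Each bromide is −1; balancing the −3 overall charge requires Fe(III).
Iron is a group-8 element; Fe(III) is therefore d⁵.
With 6 monodentate ligands the coordination number is 6.
Six donors around a single metal centre give an octahedral coordination sphere.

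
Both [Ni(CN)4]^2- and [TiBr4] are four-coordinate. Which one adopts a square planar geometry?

[Ni(CN)4]^2-

For [Ni(CN)4]^2-: Ligand charges: each cyanide is −1. With an overall charge of −2 the nickel centre must be in the +2 oxidation state. Nickel is a group-10 element; Ni(II) is therefore d⁸. Cyanide is a strong-field ligand (high in the spectrochemical series). A 3d d⁸ ion with strong-field ligands gains enough CFSE to favour square planar over tetrahedral. → square planar.
For [TiBr4]: Ligand charges: each bromide is −1. With an overall charge of 0 the titanium centre must be in the +4 oxidation state. Group 4 minus oxidation state 4 gives a d⁰ configuration. A d⁰ ion has no crystal-field stabilisation preference between square planar and tetrahedral, so four ligands adopt the sterically favoured tetrahedral geometry. → tetrahedral.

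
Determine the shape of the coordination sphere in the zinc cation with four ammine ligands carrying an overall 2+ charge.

tetrahedral

Ligand charges: ammonia is neutral. With an overall charge of +2 the zinc centre must be in the +2 oxidation state.
Group 12 minus oxidation state 2 gives a d¹⁰ configuration.
Coordination number: 4.
A d¹⁰ ion has no crystal-field stabilisation preference between square planar and tetrahedral, so four ligands adopt the sterically favoured tetrahedral geometry.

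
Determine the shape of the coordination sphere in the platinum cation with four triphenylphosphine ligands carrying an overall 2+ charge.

Triphenylphosphine is neutral; balancing the +2 overall charge requires Pt(II).
Platinum is a group-10 element; Pt(II) is therefore d⁸.
Coordination number: 4.
A 5d d⁸ ion has a large crystal-field splitting; square planar leaves the high-energy d_{x²−y²} orbital empty and maximises CFSE.

square planar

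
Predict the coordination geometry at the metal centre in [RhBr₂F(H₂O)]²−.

square planar

Each bromide is −1; each fluoride is −1; water is neutral; balancing the −2 overall charge requires Rh(I).
Rh sits in group 9, so the d-electron count is 9 − 1 = 8.
With 4 monodentate ligands the coordination number is 4.
A 4d d⁸ ion has a large crystal-field splitting; square planar leaves the high-energy d_{x²−y²} orbital empty and maximises CFSE.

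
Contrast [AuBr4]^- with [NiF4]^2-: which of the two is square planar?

[AuBr4]^-

For [AuBr4]^-: Ligand charges: each bromide is −1. With an overall charge of −1 the gold centre must be in the +3 oxidation state. Group 11 minus oxidation state 3 gives a d⁸ configuration. A 5d d⁸ ion has a large crystal-field splitting; square planar leaves the high-energy d_{x²−y²} orbital empty and maximises CFSE. → square planar.
For [NiF4]^2-: Each fluoride is −1; balancing the −2 overall charge requires Ni(II). Nickel is a group-10 element; Ni(II) is therefore d⁸. Fluoride is a weak-field ligand. With weak-field ligands the CFSE gain from square planar is small, so a 3d d⁸ ion takes the sterically preferred tetrahedral geometry. → tetrahedral.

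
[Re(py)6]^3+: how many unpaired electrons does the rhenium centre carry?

Ligand charges: pyridine is neutral. With an overall charge of +3 the rhenium centre must be in the +3 oxidation state.
Rhenium is a group-7 element; Re(III) is therefore d⁴.
The spin state decides the count: a 5d ion has a large Δₒ and is invariably low-spin.
An octahedral low-spin d⁴ ion is t₂g⁴e_g⁰, giving 2 unpaired electrons.

2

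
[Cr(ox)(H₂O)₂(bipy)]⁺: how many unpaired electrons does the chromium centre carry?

3

Summing ligand charges against the +1 overall charge gives an oxidation state of +3 for chromium.
Cr sits in group 6, so the d-electron count is 6 − 3 = 3.
Counting donor atoms: 1×oxalate (bidentate) → 2 donors; 2×water (monodentate) → 2 donors; 1×2,2′-bipyridine (bidentate) → 2 donors. Coordination number = 6.
In an octahedral field the d³ configuration is t₂g³e_g⁰ (only one arrangement possible), giving 3 unpaired electrons.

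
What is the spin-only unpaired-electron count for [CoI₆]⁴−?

Each iodide is −1; balancing the −4 overall charge requires Co(II).
Group 9 minus oxidation state 2 gives a d⁷ configuration.
The spin state decides the count: Iodide is a weak-field ligand for a first-row metal, so the complex is high-spin.
An octahedral high-spin d⁷ ion is t₂g⁵e_g², giving 3 unpaired electrons.

3 unpaired electrons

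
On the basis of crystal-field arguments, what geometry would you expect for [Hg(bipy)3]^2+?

Ligand charges: 2,2′-bipyridine is neutral. With an overall charge of +2 the mercury centre must be in the +2 oxidation state.
Hg sits in group 12, so the d-electron count is 12 − 2 = 10.
Counting donor atoms: 3×2,2′-bipyridine (bidentate) → 6 donors. Coordination number = 6.
Six donors around a single metal centre give an octahedral coordination sphere.

octahedral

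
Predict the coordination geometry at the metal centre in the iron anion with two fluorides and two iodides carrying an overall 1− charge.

tetrahedral

Ligand charges: each fluoride is −1; each iodide is −1. With an overall charge of −1 the iron centre must be in the +3 oxidation state.
Fe sits in group 8, so the d-electron count is 8 − 3 = 5.
Coordination number: 4.
Fluoride and iodide are weak-field ligands.
A high-spin d⁵ ion has zero CFSE in either geometry, so four ligands adopt the sterically favoured tetrahedral geometry.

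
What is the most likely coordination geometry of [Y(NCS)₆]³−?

Summing ligand charges against the −3 overall charge gives an oxidation state of +3 for yttrium.
Yttrium is a group-3 element; Y(III) is therefore d⁰.
Coordination number: 6.
Six donors around a single metal centre give an octahedral coordination sphere.

octahedral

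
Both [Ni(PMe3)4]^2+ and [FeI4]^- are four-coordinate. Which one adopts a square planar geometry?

[Ni(PMe3)4]^2+

For [Ni(PMe3)4]^2+: Summing ligand charges against the +2 overall charge gives an oxidation state of +2 for nickel. Ni sits in group 10, so the d-electron count is 10 − 2 = 8. Trimethylphosphine is a strong-field ligand (high in the spectrochemical series). A 3d d⁸ ion with strong-field ligands gains enough CFSE to favour square planar over tetrahedral. → square planar.
For [FeI4]^-: Each iodide is −1; balancing the −1 overall charge requires Fe(III). Iron is a group-8 element; Fe(III) is therefore d⁵. A high-spin d⁵ ion has zero CFSE in either geometry, so four ligands adopt the sterically favoured tetrahedral geometry. → tetrahedral.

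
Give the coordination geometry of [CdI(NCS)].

Summing ligand charges against the 0 overall charge gives an oxidation state of +2 for cadmium.
Cadmium is a group-12 element; Cd(II) is therefore d¹⁰.
With 2 monodentate ligands the coordination number is 2.
A d¹⁰ ion with only two ligands adopts a linear arrangement (sp hybridisation; no CFSE preference).

linear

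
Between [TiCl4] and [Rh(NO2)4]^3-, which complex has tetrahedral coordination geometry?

For [TiCl4]: Each chloride is −1; balancing the 0 overall charge requires Ti(IV). Group 4 minus oxidation state 4 gives a d⁰ configuration. A d⁰ ion has no crystal-field stabilisation preference between square planar and tetrahedral, so four ligands adopt the sterically favoured tetrahedral geometry. → tetrahedral.
For [Rh(NO2)4]^3-: Summing ligand charges against the −3 overall charge gives an oxidation state of +1 for rhodium. Rh sits in group 9, so the d-electron count is 9 − 1 = 8. A 4d d⁸ ion has a large crystal-field splitting; square planar leaves the high-energy d_{x²−y²} orbital empty and maximises CFSE. → square planar.

[TiCl4]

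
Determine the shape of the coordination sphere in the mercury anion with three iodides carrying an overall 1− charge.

trigonal planar

Summing ligand charges against the −1 overall charge gives an oxidation state of +2 for mercury.
Hg sits in group 12, so the d-electron count is 12 − 2 = 10.
With 3 monodentate ligands the coordination number is 3.
Three ligands around a d¹⁰ centre minimise repulsion in a trigonal-planar arrangement.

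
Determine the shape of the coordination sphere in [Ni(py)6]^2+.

Summing ligand charges against the +2 overall charge gives an oxidation state of +2 for nickel.
Group 10 minus oxidation state 2 gives a d⁸ configuration.
With 6 monodentate ligands the coordination number is 6.
Six donors around a single metal centre give an octahedral coordination sphere.

octahedral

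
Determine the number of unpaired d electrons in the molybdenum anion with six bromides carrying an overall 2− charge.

Ligand charges: each bromide is −1. With an overall charge of −2 the molybdenum centre must be in the +4 oxidation state.
Group 6 minus oxidation state 4 gives a d² configuration.
In an octahedral field the d² configuration is t₂g²e_g⁰ (only one arrangement possible), giving 2 unpaired electrons.

2 unpaired electrons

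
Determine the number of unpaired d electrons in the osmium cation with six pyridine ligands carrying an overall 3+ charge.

1 unpaired electron

Ligand charges: pyridine is neutral. With an overall charge of +3 the osmium centre must be in the +3 oxidation state.
Os sits in group 8, so the d-electron count is 8 − 3 = 5.
The spin state decides the count: a 5d ion has a large Δₒ and is invariably low-spin.
An octahedral low-spin d⁵ ion is t₂g⁵e_g⁰, giving 1 unpaired electron.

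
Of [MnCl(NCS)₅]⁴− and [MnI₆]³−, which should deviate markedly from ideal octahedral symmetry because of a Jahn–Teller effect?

[MnCl(NCS)₅]⁴−: Summing ligand charges against the −4 overall charge gives an oxidation state of +2 for manganese. Mn sits in group 7, so the d-electron count is 7 − 2 = 5. Chloride and isothiocyanate are weak-field ligands for a first-row metal, so the complex is high-spin. The d⁵ configuration leaves the e_g set evenly filled (or empty) — no strong Jahn–Teller driving force.
[MnI₆]³−: Ligand charges: each iodide is −1. With an overall charge of −3 the manganese centre must be in the +3 oxidation state. Group 7 minus oxidation state 3 gives a d⁴ configuration. Iodide is a weak-field ligand for a first-row metal, so the complex is high-spin. The t₂g³e_g¹ (high-spin) configuration has an unevenly filled e_g set; the Jahn–Teller theorem predicts a tetragonal distortion (typically axial elongation) to lift the degeneracy.

[MnI₆]³−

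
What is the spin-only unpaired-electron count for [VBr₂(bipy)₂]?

3

Ligand charges: each bromide is −1; 2,2′-bipyridine is neutral. With an overall charge of 0 the vanadium centre must be in the +2 oxidation state.
Vanadium is a group-5 element; V(II) is therefore d³.
Counting donor atoms: 2×bromide (monodentate) → 2 donors; 2×2,2′-bipyridine (bidentate) → 4 donors. Coordination number = 6.
In an octahedral field the d³ configuration is t₂g³e_g⁰ (only one arrangement possible), giving 3 unpaired electrons.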